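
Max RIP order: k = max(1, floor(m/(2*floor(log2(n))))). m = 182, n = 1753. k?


floor(log2(1753)) = 10.
2*10 = 20.
m/(2*floor(log2(n))) = 182/20 ≈ 9.1.
floor = 9.
k = max(1, 9) = 9.

9


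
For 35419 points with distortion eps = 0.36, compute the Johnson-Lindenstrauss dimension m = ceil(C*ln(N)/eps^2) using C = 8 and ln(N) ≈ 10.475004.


ln(35419) ≈ 10.475004.
eps^2 = 0.36^2 = 0.1296.
C*ln(N)/eps^2 ≈ 8*10.475004/0.1296 ≈ 646.6052.
m = ceil(646.6052) = 647.

647


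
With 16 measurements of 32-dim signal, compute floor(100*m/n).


100*m/n = 100*16/32 ≈ 50.0.
floor = 50.

50


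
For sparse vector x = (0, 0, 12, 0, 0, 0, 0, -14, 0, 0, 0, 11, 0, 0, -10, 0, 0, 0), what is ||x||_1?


Non-zero entries: [(2, 12), (7, -14), (11, 11), (14, -10)]
Absolute values: [12, 14, 11, 10]
||x||_1 = sum = 47.

47


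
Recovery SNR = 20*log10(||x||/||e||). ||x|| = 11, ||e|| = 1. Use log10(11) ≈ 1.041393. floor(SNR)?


||x||/||e|| = 11/1 = 11.
log10(11) ≈ 1.041393.
20*log10(||x||/||e||) ≈ 20*1.041393 = 20.82786.
floor(20.82786) = 20.

20


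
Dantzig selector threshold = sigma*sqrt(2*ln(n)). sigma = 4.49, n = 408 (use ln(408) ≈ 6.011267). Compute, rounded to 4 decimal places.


ln(408) ≈ 6.011267.
2*ln(n) ≈ 12.022534.
sqrt(2*ln(n)) ≈ sqrt(12.022534) ≈ 3.467353.
threshold ≈ 4.49*3.467353 = 15.56841497 ≈ 15.5684.

15.5684


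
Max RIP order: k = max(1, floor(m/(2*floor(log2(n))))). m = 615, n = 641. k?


floor(log2(641)) = 9.
2*9 = 18.
m/(2*floor(log2(n))) = 615/18 ≈ 34.1667.
floor = 34.
k = max(1, 34) = 34.

34


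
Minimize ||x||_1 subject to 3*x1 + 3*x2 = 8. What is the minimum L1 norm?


Axis intercepts:
  x1 = 8/3, x2 = 0: L1 = 8/3
  x1 = 0, x2 = 8/3: L1 = 8/3
x* = (8/3, 0)
||x*||_1 = 8/3.

8/3


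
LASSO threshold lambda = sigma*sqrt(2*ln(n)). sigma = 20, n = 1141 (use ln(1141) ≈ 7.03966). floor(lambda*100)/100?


ln(1141) ≈ 7.03966.
2*ln(n) ≈ 14.07932.
sqrt(2*ln(n)) ≈ sqrt(14.07932) ≈ 3.752242.
lambda ≈ 20*3.752242 = 75.04484.
floor(lambda*100)/100 = 75.04.

75.04


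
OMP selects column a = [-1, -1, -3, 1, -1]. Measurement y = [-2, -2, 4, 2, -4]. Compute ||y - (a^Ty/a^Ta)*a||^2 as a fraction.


a^T a = 13.
a^T y = -2.
coeff = -2/13 = -2/13.
||r||^2 = 568/13.

568/13


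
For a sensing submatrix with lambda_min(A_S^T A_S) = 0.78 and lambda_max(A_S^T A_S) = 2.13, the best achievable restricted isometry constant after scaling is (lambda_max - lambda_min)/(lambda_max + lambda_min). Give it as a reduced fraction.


lambda_max - lambda_min = 2.13 - 0.78 = 1.35.
lambda_max + lambda_min = 2.13 + 0.78 = 2.91.
delta = 1.35/2.91 = 135/291 = 45/97.

45/97


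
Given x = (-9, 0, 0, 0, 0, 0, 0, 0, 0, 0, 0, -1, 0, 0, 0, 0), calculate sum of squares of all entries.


Non-zero entries: [(0, -9), (11, -1)]
Squares: [81, 1]
||x||_2^2 = sum = 82.

82


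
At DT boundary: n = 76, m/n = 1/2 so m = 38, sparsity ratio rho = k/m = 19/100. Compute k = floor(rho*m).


m = 1/2*76 = 38.
rho = 19/100.
rho*m = 19/100*38 = 7.22.
k = floor(7.22) = 7.

7


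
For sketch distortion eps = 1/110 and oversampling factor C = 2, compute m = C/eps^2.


1/eps = 110.
(1/eps)^2 = 12100.
m = 2*12100 = 24200.

24200


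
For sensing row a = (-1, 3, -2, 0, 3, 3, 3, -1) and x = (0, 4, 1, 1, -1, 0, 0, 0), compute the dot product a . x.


Non-zero terms: ['3*4', '-2*1', '0*1', '3*-1']
Products: [12, -2, 0, -3]
y = sum = 7.

7


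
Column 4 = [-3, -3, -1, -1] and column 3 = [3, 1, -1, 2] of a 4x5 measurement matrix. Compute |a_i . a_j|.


Inner product: -3*3 + -3*1 + -1*-1 + -1*2
Products: [-9, -3, 1, -2]
Sum = -13.
|dot| = 13.

13


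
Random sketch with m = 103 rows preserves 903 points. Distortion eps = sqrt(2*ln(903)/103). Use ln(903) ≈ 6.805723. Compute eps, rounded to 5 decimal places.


ln(903) ≈ 6.805723.
2*ln(N)/m ≈ 2*6.805723/103 ≈ 0.13214996.
eps = sqrt(0.13214996) ≈ 0.3635244 ≈ 0.36352.

0.36352


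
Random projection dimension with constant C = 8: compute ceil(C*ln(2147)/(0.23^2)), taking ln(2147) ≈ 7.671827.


ln(2147) ≈ 7.671827.
eps^2 = 0.23^2 = 0.0529.
C*ln(N)/eps^2 ≈ 8*7.671827/0.0529 ≈ 1160.2007.
m = ceil(1160.2007) = 1161.

1161


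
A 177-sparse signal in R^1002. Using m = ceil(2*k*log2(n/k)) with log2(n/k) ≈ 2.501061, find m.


log2(n/k) = log2(1002/177) ≈ 2.501061.
2*k*log2(n/k) ≈ 2*177*2.501061 = 885.375594.
m = ceil(885.375594) = 886.

886


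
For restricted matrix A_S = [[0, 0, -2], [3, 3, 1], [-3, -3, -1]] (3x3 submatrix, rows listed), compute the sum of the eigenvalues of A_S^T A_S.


Sum of eigenvalues of A_S^T A_S = trace(A_S^T A_S) = sum of squared column norms of A_S.
A_S^T A_S diagonal: [18, 18, 6].
trace = 18 + 18 + 6 = 42.

42


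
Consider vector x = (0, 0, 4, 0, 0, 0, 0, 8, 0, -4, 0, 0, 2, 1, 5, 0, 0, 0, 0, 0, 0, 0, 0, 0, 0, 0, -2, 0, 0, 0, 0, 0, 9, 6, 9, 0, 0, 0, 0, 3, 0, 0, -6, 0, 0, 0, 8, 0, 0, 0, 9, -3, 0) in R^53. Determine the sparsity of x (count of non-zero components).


Non-zero positions: [2, 7, 9, 12, 13, 14, 26, 32, 33, 34, 39, 42, 46, 50, 51].
Sparsity = 15.

15


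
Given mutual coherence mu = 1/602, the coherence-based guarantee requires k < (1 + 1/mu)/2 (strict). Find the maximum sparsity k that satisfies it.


1/mu = 602.
1 + 1/mu = 603.
(1 + 1/mu)/2 = 301.5 is not an integer, so k_max = floor(301.5) = 301.

301


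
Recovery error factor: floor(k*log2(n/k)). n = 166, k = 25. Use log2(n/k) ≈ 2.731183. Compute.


log2(n/k) = log2(166/25) ≈ 2.731183.
k*log2(n/k) ≈ 25*2.731183 = 68.279575.
floor(68.279575) = 68.

68


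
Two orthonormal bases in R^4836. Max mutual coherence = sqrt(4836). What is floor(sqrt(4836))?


69^2 = 4761 <= 4836 < 4900 = 70^2, so 69 <= sqrt(4836) < 70.
floor(sqrt(4836)) = 69.

69


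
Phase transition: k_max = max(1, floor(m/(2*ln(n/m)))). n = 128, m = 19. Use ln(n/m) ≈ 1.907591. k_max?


n/m = 128/19.
ln(n/m) ≈ 1.907591.
2*ln(n/m) ≈ 3.815182.
m/(2*ln(n/m)) ≈ 19/3.815182 ≈ 4.9801.
floor = 4.
k_max = max(1, 4) = 4.

4


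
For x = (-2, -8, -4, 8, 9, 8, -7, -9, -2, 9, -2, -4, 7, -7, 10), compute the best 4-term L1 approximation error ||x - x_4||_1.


Sorted |x_i| descending: [10, 9, 9, 9, 8, 8, 8, 7, 7, 7, 4, 4, 2, 2, 2]
Keep top 4: [10, 9, 9, 9]
Tail entries: [8, 8, 8, 7, 7, 7, 4, 4, 2, 2, 2]
L1 error = sum of tail = 59.

59


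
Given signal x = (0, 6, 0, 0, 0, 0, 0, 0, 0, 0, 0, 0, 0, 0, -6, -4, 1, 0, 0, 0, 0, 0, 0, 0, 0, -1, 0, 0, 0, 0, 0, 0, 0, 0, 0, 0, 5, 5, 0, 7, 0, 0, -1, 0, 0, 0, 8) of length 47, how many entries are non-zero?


Non-zero positions: [1, 14, 15, 16, 25, 36, 37, 39, 42, 46].
Sparsity = 10.

10


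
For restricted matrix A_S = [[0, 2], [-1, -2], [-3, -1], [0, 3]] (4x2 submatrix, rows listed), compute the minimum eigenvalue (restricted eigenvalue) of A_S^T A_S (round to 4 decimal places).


A_S^T A_S = [[10, 5], [5, 18]].
trace = 28.
det = 155.
disc = trace^2 - 4*det = 784 - 4*155 = 164.
sqrt(164) ≈ 12.806248.
lam_min = (28 - sqrt(164))/2 ≈ (28 - 12.806248)/2 = 7.596876 ≈ 7.5969.

7.5969


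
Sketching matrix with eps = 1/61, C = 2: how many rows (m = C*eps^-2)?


1/eps = 61.
(1/eps)^2 = 3721.
m = 2*3721 = 7442.

7442


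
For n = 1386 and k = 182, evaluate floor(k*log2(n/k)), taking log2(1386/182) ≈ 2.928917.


log2(n/k) = log2(1386/182) ≈ 2.928917.
k*log2(n/k) ≈ 182*2.928917 = 533.062894.
floor(533.062894) = 533.

533


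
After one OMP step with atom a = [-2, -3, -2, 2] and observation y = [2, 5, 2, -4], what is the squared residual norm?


a^T a = 21.
a^T y = -31.
coeff = -31/21 = -31/21.
||r||^2 = 68/21.

68/21


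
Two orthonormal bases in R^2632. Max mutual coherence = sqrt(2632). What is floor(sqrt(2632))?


51^2 = 2601 <= 2632 < 2704 = 52^2, so 51 <= sqrt(2632) < 52.
floor(sqrt(2632)) = 51.

51


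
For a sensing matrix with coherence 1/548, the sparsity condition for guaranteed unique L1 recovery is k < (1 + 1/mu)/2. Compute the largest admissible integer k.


1/mu = 548.
1 + 1/mu = 549.
(1 + 1/mu)/2 = 274.5 is not an integer, so k_max = floor(274.5) = 274.

274


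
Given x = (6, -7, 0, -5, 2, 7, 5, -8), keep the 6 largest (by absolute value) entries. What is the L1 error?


Sorted |x_i| descending: [8, 7, 7, 6, 5, 5, 2, 0]
Keep top 6: [8, 7, 7, 6, 5, 5]
Tail entries: [2, 0]
L1 error = sum of tail = 2.

2


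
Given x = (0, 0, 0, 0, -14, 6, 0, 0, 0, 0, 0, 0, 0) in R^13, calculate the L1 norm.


Non-zero entries: [(4, -14), (5, 6)]
Absolute values: [14, 6]
||x||_1 = sum = 20.

20


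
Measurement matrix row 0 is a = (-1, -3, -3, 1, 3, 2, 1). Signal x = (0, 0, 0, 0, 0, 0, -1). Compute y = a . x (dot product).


Non-zero terms: ['1*-1']
Products: [-1]
y = sum = -1.

-1


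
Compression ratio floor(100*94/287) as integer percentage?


100*m/n = 100*94/287 ≈ 32.7526.
floor = 32.

32


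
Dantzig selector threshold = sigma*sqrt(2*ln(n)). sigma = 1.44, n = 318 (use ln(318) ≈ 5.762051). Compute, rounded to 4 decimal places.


ln(318) ≈ 5.762051.
2*ln(n) ≈ 11.524102.
sqrt(2*ln(n)) ≈ sqrt(11.524102) ≈ 3.394717.
threshold ≈ 1.44*3.394717 = 4.88839248 ≈ 4.8884.

4.8884


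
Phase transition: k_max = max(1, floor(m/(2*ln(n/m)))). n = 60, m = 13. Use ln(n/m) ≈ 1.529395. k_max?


n/m = 60/13.
ln(n/m) ≈ 1.529395.
2*ln(n/m) ≈ 3.05879.
m/(2*ln(n/m)) ≈ 13/3.05879 ≈ 4.25.
floor = 4.
k_max = max(1, 4) = 4.

4


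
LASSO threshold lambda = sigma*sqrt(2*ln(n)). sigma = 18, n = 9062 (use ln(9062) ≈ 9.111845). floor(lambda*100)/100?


ln(9062) ≈ 9.111845.
2*ln(n) ≈ 18.22369.
sqrt(2*ln(n)) ≈ sqrt(18.22369) ≈ 4.268921.
lambda ≈ 18*4.268921 = 76.840578.
floor(lambda*100)/100 = 76.84.

76.84


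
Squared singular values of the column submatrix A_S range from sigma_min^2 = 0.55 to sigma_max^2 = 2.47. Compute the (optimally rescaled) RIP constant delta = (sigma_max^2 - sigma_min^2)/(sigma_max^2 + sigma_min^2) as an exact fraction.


lambda_max - lambda_min = 2.47 - 0.55 = 1.92.
lambda_max + lambda_min = 2.47 + 0.55 = 3.02.
delta = 1.92/3.02 = 192/302 = 96/151.

96/151


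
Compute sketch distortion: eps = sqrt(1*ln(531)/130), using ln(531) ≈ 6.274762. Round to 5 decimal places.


ln(531) ≈ 6.274762.
1*ln(N)/m ≈ 1*6.274762/130 ≈ 0.0482674.
eps = sqrt(0.0482674) ≈ 0.2196984 ≈ 0.21970.

0.21970


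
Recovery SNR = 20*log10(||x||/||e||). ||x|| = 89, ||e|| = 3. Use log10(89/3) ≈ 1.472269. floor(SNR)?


||x||/||e|| = 89/3.
log10(89/3) ≈ 1.472269.
20*log10(||x||/||e||) ≈ 20*1.472269 = 29.44538.
floor(29.44538) = 29.

29


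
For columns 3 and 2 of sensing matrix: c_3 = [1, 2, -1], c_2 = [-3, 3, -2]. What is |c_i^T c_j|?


Inner product: 1*-3 + 2*3 + -1*-2
Products: [-3, 6, 2]
Sum = 5.
|dot| = 5.

5


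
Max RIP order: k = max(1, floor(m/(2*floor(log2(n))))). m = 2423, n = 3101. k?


floor(log2(3101)) = 11.
2*11 = 22.
m/(2*floor(log2(n))) = 2423/22 ≈ 110.1364.
floor = 110.
k = max(1, 110) = 110.

110


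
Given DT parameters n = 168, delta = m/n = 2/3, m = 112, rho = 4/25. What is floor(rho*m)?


m = 2/3*168 = 112.
rho = 4/25.
rho*m = 4/25*112 = 17.92.
k = floor(17.92) = 17.

17


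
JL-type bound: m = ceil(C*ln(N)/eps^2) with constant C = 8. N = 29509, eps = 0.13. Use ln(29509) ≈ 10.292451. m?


ln(29509) ≈ 10.292451.
eps^2 = 0.13^2 = 0.0169.
C*ln(N)/eps^2 ≈ 8*10.292451/0.0169 ≈ 4872.1662.
m = ceil(4872.1662) = 4873.

4873


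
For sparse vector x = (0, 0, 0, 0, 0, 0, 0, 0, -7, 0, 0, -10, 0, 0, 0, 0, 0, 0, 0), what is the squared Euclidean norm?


Non-zero entries: [(8, -7), (11, -10)]
Squares: [49, 100]
||x||_2^2 = sum = 149.

149


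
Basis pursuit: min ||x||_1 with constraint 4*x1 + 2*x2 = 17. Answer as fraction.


Axis intercepts:
  x1 = 17/4, x2 = 0: L1 = 17/4
  x1 = 0, x2 = 17/2: L1 = 17/2
x* = (17/4, 0)
||x*||_1 = 17/4.

17/4


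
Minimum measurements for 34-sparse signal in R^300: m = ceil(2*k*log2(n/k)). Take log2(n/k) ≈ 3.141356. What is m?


log2(n/k) = log2(300/34) ≈ 3.141356.
2*k*log2(n/k) ≈ 2*34*3.141356 = 213.612208.
m = ceil(213.612208) = 214.

214


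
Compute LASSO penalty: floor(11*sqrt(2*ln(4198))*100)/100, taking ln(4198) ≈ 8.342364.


ln(4198) ≈ 8.342364.
2*ln(n) ≈ 16.684728.
sqrt(2*ln(n)) ≈ sqrt(16.684728) ≈ 4.084694.
lambda ≈ 11*4.084694 = 44.931634.
floor(lambda*100)/100 = 44.93.

44.93


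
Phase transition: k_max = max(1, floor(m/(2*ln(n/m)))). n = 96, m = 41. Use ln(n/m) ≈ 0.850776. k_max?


n/m = 96/41.
ln(n/m) ≈ 0.850776.
2*ln(n/m) ≈ 1.701552.
m/(2*ln(n/m)) ≈ 41/1.701552 ≈ 24.0956.
floor = 24.
k_max = max(1, 24) = 24.

24


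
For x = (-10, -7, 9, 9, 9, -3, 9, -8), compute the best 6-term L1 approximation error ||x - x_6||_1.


Sorted |x_i| descending: [10, 9, 9, 9, 9, 8, 7, 3]
Keep top 6: [10, 9, 9, 9, 9, 8]
Tail entries: [7, 3]
L1 error = sum of tail = 10.

10


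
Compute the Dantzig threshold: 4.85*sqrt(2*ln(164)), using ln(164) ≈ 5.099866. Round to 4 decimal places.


ln(164) ≈ 5.099866.
2*ln(n) ≈ 10.199732.
sqrt(2*ln(n)) ≈ sqrt(10.199732) ≈ 3.193702.
threshold ≈ 4.85*3.193702 = 15.4894547 ≈ 15.4895.

15.4895


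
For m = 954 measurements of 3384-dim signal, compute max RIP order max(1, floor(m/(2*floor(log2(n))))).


floor(log2(3384)) = 11.
2*11 = 22.
m/(2*floor(log2(n))) = 954/22 ≈ 43.3636.
floor = 43.
k = max(1, 43) = 43.

43


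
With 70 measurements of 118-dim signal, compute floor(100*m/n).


100*m/n = 100*70/118 ≈ 59.322.
floor = 59.

59


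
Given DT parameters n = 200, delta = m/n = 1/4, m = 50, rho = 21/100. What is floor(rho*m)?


m = 1/4*200 = 50.
rho = 21/100.
rho*m = 21/100*50 = 10.5.
k = floor(10.5) = 10.

10


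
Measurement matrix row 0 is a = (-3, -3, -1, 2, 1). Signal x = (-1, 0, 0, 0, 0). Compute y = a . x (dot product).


Non-zero terms: ['-3*-1']
Products: [3]
y = sum = 3.

3


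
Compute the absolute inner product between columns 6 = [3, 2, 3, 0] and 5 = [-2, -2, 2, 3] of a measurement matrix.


Inner product: 3*-2 + 2*-2 + 3*2 + 0*3
Products: [-6, -4, 6, 0]
Sum = -4.
|dot| = 4.

4


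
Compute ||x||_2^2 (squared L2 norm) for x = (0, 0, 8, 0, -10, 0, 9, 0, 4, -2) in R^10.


Non-zero entries: [(2, 8), (4, -10), (6, 9), (8, 4), (9, -2)]
Squares: [64, 100, 81, 16, 4]
||x||_2^2 = sum = 265.

265


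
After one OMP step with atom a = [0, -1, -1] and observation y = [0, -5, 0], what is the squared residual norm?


a^T a = 2.
a^T y = 5.
coeff = 5/2 = 5/2.
||r||^2 = 25/2.

25/2


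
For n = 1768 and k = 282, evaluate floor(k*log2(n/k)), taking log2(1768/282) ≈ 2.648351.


log2(n/k) = log2(1768/282) ≈ 2.648351.
k*log2(n/k) ≈ 282*2.648351 = 746.834982.
floor(746.834982) = 746.

746


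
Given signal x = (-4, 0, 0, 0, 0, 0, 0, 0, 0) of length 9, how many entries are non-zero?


Non-zero positions: [0].
Sparsity = 1.

1


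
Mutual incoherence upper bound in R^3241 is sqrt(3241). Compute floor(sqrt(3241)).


56^2 = 3136 <= 3241 < 3249 = 57^2, so 56 <= sqrt(3241) < 57.
floor(sqrt(3241)) = 56.

56


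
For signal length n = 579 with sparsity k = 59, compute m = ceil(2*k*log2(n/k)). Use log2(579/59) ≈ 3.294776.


log2(n/k) = log2(579/59) ≈ 3.294776.
2*k*log2(n/k) ≈ 2*59*3.294776 = 388.783568.
m = ceil(388.783568) = 389.

389


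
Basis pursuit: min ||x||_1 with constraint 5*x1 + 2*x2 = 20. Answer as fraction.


Axis intercepts:
  x1 = 4, x2 = 0: L1 = 4
  x1 = 0, x2 = 10: L1 = 10
x* = (4, 0)
||x*||_1 = 4.

4


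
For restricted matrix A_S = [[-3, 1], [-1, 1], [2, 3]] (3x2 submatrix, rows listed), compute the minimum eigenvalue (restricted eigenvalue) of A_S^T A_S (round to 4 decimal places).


A_S^T A_S = [[14, 2], [2, 11]].
trace = 25.
det = 150.
disc = trace^2 - 4*det = 625 - 4*150 = 25.
sqrt(25) = 5.
lam_min = (25 - 5)/2 = 10 = 10.0000.

10.0000


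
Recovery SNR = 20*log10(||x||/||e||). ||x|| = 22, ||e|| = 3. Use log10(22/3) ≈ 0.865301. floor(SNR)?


||x||/||e|| = 22/3.
log10(22/3) ≈ 0.865301.
20*log10(||x||/||e||) ≈ 20*0.865301 = 17.30602.
floor(17.30602) = 17.

17


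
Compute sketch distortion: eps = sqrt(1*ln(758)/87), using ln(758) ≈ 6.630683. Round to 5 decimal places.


ln(758) ≈ 6.630683.
1*ln(N)/m ≈ 1*6.630683/87 ≈ 0.07621475.
eps = sqrt(0.07621475) ≈ 0.2760702 ≈ 0.27607.

0.27607


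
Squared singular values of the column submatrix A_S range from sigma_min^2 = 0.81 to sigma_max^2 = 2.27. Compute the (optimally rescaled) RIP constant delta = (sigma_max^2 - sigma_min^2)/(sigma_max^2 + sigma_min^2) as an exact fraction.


lambda_max - lambda_min = 2.27 - 0.81 = 1.46.
lambda_max + lambda_min = 2.27 + 0.81 = 3.08.
delta = 1.46/3.08 = 146/308 = 73/154.

73/154


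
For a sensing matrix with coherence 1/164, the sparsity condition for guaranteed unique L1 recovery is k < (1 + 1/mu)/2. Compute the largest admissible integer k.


1/mu = 164.
1 + 1/mu = 165.
(1 + 1/mu)/2 = 82.5 is not an integer, so k_max = floor(82.5) = 82.

82


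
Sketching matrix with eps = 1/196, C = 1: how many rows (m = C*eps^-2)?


1/eps = 196.
(1/eps)^2 = 38416.
m = 1*38416 = 38416.

38416


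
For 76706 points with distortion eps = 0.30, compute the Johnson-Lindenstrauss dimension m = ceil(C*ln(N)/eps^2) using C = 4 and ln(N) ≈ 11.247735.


ln(76706) ≈ 11.247735.
eps^2 = 0.30^2 = 0.09.
C*ln(N)/eps^2 ≈ 4*11.247735/0.09 ≈ 499.8993.
m = ceil(499.8993) = 500.

500


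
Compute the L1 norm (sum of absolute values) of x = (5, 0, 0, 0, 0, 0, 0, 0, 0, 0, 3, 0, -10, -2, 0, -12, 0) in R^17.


Non-zero entries: [(0, 5), (10, 3), (12, -10), (13, -2), (15, -12)]
Absolute values: [5, 3, 10, 2, 12]
||x||_1 = sum = 32.

32


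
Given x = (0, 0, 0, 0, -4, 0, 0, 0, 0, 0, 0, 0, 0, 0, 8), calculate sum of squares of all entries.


Non-zero entries: [(4, -4), (14, 8)]
Squares: [16, 64]
||x||_2^2 = sum = 80.

80


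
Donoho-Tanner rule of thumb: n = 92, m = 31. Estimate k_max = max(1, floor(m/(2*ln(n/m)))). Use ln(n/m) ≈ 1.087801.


n/m = 92/31.
ln(n/m) ≈ 1.087801.
2*ln(n/m) ≈ 2.175602.
m/(2*ln(n/m)) ≈ 31/2.175602 ≈ 14.2489.
floor = 14.
k_max = max(1, 14) = 14.

14


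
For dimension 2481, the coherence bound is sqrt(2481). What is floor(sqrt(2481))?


49^2 = 2401 <= 2481 < 2500 = 50^2, so 49 <= sqrt(2481) < 50.
floor(sqrt(2481)) = 49.

49


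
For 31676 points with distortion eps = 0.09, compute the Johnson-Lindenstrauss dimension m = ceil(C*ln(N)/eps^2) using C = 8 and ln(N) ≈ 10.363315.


ln(31676) ≈ 10.363315.
eps^2 = 0.09^2 = 0.0081.
C*ln(N)/eps^2 ≈ 8*10.363315/0.0081 ≈ 10235.3728.
m = ceil(10235.3728) = 10236.

10236


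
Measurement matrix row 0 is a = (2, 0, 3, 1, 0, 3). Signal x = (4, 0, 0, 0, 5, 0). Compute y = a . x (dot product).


Non-zero terms: ['2*4', '0*5']
Products: [8, 0]
y = sum = 8.

8


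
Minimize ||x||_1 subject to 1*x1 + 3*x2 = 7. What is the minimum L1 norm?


Axis intercepts:
  x1 = 7, x2 = 0: L1 = 7
  x1 = 0, x2 = 7/3: L1 = 7/3
x* = (0, 7/3)
||x*||_1 = 7/3.

7/3


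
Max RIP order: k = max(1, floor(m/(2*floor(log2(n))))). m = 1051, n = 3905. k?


floor(log2(3905)) = 11.
2*11 = 22.
m/(2*floor(log2(n))) = 1051/22 ≈ 47.7727.
floor = 47.
k = max(1, 47) = 47.

47


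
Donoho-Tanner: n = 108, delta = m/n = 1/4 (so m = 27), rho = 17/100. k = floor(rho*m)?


m = 1/4*108 = 27.
rho = 17/100.
rho*m = 17/100*27 = 4.59.
k = floor(4.59) = 4.

4


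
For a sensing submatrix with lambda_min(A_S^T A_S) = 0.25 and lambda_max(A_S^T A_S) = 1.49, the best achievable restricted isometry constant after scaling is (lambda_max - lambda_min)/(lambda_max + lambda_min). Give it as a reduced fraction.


lambda_max - lambda_min = 1.49 - 0.25 = 1.24.
lambda_max + lambda_min = 1.49 + 0.25 = 1.74.
delta = 1.24/1.74 = 124/174 = 62/87.

62/87


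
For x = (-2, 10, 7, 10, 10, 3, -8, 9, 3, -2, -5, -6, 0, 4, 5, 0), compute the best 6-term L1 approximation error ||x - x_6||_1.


Sorted |x_i| descending: [10, 10, 10, 9, 8, 7, 6, 5, 5, 4, 3, 3, 2, 2, 0, 0]
Keep top 6: [10, 10, 10, 9, 8, 7]
Tail entries: [6, 5, 5, 4, 3, 3, 2, 2, 0, 0]
L1 error = sum of tail = 30.

30


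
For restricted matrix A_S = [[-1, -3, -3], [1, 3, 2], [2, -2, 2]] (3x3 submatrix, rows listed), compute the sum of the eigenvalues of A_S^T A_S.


Sum of eigenvalues of A_S^T A_S = trace(A_S^T A_S) = sum of squared column norms of A_S.
A_S^T A_S diagonal: [6, 22, 17].
trace = 6 + 22 + 17 = 45.

45


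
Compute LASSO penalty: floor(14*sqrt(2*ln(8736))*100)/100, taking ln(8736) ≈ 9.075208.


ln(8736) ≈ 9.075208.
2*ln(n) ≈ 18.150416.
sqrt(2*ln(n)) ≈ sqrt(18.150416) ≈ 4.260331.
lambda ≈ 14*4.260331 = 59.644634.
floor(lambda*100)/100 = 59.64.

59.64


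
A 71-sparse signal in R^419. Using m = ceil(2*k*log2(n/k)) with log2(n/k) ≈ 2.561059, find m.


log2(n/k) = log2(419/71) ≈ 2.561059.
2*k*log2(n/k) ≈ 2*71*2.561059 = 363.670378.
m = ceil(363.670378) = 364.

364


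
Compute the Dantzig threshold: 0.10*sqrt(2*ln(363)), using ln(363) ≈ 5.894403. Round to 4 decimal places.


ln(363) ≈ 5.894403.
2*ln(n) ≈ 11.788806.
sqrt(2*ln(n)) ≈ sqrt(11.788806) ≈ 3.433483.
threshold ≈ 0.10*3.433483 = 0.3433483 ≈ 0.3433.

0.3433


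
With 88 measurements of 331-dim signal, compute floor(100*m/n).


100*m/n = 100*88/331 ≈ 26.5861.
floor = 26.

26


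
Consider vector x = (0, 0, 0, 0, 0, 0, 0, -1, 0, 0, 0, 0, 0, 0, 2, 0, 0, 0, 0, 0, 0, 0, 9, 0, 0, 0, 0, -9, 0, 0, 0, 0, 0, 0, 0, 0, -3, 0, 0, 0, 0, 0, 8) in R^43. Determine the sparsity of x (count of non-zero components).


Non-zero positions: [7, 14, 22, 27, 36, 42].
Sparsity = 6.

6


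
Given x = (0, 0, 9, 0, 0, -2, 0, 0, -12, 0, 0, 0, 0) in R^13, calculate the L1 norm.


Non-zero entries: [(2, 9), (5, -2), (8, -12)]
Absolute values: [9, 2, 12]
||x||_1 = sum = 23.

23


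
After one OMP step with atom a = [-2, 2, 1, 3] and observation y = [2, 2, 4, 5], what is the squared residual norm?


a^T a = 18.
a^T y = 19.
coeff = 19/18 = 19/18.
||r||^2 = 521/18.

521/18


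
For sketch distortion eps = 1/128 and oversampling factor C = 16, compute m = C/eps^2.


1/eps = 128.
(1/eps)^2 = 16384.
m = 16*16384 = 262144.

262144


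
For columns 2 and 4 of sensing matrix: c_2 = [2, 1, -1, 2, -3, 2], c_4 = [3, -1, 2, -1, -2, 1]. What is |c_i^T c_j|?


Inner product: 2*3 + 1*-1 + -1*2 + 2*-1 + -3*-2 + 2*1
Products: [6, -1, -2, -2, 6, 2]
Sum = 9.
|dot| = 9.

9


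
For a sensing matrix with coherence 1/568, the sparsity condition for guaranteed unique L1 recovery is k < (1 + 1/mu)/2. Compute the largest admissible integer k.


1/mu = 568.
1 + 1/mu = 569.
(1 + 1/mu)/2 = 284.5 is not an integer, so k_max = floor(284.5) = 284.

284


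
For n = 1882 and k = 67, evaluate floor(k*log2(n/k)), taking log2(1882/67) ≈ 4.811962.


log2(n/k) = log2(1882/67) ≈ 4.811962.
k*log2(n/k) ≈ 67*4.811962 = 322.401454.
floor(322.401454) = 322.

322


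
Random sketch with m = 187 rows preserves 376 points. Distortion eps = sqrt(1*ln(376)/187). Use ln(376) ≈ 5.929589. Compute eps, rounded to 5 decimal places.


ln(376) ≈ 5.929589.
1*ln(N)/m ≈ 1*5.929589/187 ≈ 0.03170903.
eps = sqrt(0.03170903) ≈ 0.1780703 ≈ 0.17807.

0.17807


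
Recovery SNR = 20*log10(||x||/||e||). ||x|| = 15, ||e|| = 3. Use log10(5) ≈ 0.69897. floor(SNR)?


||x||/||e|| = 15/3 = 5.
log10(5) ≈ 0.69897.
20*log10(||x||/||e||) ≈ 20*0.69897 = 13.9794.
floor(13.9794) = 13.

13


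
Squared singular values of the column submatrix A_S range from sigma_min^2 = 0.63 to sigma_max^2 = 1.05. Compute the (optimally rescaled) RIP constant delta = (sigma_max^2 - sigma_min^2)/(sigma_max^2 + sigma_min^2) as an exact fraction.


lambda_max - lambda_min = 1.05 - 0.63 = 0.42.
lambda_max + lambda_min = 1.05 + 0.63 = 1.68.
delta = 0.42/1.68 = 42/168 = 1/4.

1/4


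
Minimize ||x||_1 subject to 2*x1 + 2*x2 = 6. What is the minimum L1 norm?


Axis intercepts:
  x1 = 3, x2 = 0: L1 = 3
  x1 = 0, x2 = 3: L1 = 3
x* = (3, 0)
||x*||_1 = 3.

3


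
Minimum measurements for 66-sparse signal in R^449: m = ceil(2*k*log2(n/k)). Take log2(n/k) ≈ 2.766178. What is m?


log2(n/k) = log2(449/66) ≈ 2.766178.
2*k*log2(n/k) ≈ 2*66*2.766178 = 365.135496.
m = ceil(365.135496) = 366.

366


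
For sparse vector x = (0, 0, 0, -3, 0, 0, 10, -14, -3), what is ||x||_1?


Non-zero entries: [(3, -3), (6, 10), (7, -14), (8, -3)]
Absolute values: [3, 10, 14, 3]
||x||_1 = sum = 30.

30


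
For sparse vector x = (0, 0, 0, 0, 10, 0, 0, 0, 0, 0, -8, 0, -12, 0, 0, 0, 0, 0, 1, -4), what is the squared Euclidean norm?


Non-zero entries: [(4, 10), (10, -8), (12, -12), (18, 1), (19, -4)]
Squares: [100, 64, 144, 1, 16]
||x||_2^2 = sum = 325.

325


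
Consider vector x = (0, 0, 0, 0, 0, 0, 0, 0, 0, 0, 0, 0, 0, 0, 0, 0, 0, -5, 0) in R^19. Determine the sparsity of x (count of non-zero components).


Non-zero positions: [17].
Sparsity = 1.

1


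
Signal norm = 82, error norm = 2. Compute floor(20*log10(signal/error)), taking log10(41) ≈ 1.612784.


||x||/||e|| = 82/2 = 41.
log10(41) ≈ 1.612784.
20*log10(||x||/||e||) ≈ 20*1.612784 = 32.25568.
floor(32.25568) = 32.

32


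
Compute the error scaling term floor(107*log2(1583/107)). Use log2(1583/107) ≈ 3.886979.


log2(n/k) = log2(1583/107) ≈ 3.886979.
k*log2(n/k) ≈ 107*3.886979 = 415.906753.
floor(415.906753) = 415.

415


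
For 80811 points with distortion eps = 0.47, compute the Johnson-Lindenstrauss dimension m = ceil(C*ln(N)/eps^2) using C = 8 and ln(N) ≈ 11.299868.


ln(80811) ≈ 11.299868.
eps^2 = 0.47^2 = 0.2209.
C*ln(N)/eps^2 ≈ 8*11.299868/0.2209 ≈ 409.2302.
m = ceil(409.2302) = 410.

410


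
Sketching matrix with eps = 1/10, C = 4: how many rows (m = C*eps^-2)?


1/eps = 10.
(1/eps)^2 = 100.
m = 4*100 = 400.

400


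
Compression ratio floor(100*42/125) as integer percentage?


100*m/n = 100*42/125 ≈ 33.6.
floor = 33.

33


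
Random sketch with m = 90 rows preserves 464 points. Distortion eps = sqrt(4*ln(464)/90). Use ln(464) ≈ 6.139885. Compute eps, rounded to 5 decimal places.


ln(464) ≈ 6.139885.
4*ln(N)/m ≈ 4*6.139885/90 ≈ 0.27288378.
eps = sqrt(0.27288378) ≈ 0.5223828 ≈ 0.52238.

0.52238


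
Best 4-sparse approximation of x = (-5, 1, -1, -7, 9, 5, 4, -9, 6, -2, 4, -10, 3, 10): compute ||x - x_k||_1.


Sorted |x_i| descending: [10, 10, 9, 9, 7, 6, 5, 5, 4, 4, 3, 2, 1, 1]
Keep top 4: [10, 10, 9, 9]
Tail entries: [7, 6, 5, 5, 4, 4, 3, 2, 1, 1]
L1 error = sum of tail = 38.

38


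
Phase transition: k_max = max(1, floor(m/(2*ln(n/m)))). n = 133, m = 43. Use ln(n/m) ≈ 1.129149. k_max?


n/m = 133/43.
ln(n/m) ≈ 1.129149.
2*ln(n/m) ≈ 2.258298.
m/(2*ln(n/m)) ≈ 43/2.258298 ≈ 19.0409.
floor = 19.
k_max = max(1, 19) = 19.

19


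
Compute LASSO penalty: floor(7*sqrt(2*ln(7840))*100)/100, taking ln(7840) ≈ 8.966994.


ln(7840) ≈ 8.966994.
2*ln(n) ≈ 17.933988.
sqrt(2*ln(n)) ≈ sqrt(17.933988) ≈ 4.234854.
lambda ≈ 7*4.234854 = 29.643978.
floor(lambda*100)/100 = 29.64.

29.64


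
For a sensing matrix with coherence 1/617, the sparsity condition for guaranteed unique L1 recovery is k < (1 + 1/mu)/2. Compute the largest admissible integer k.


1/mu = 617.
1 + 1/mu = 618.
(1 + 1/mu)/2 = 309 is an integer and the inequality is strict, so k_max = 309 - 1 = 308.

308


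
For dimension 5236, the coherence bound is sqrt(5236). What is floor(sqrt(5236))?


72^2 = 5184 <= 5236 < 5329 = 73^2, so 72 <= sqrt(5236) < 73.
floor(sqrt(5236)) = 72.

72


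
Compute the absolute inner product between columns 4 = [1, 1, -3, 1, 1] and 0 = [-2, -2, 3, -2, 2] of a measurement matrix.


Inner product: 1*-2 + 1*-2 + -3*3 + 1*-2 + 1*2
Products: [-2, -2, -9, -2, 2]
Sum = -13.
|dot| = 13.

13


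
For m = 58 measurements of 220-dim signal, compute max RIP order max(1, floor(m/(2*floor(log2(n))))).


floor(log2(220)) = 7.
2*7 = 14.
m/(2*floor(log2(n))) = 58/14 ≈ 4.1429.
floor = 4.
k = max(1, 4) = 4.

4


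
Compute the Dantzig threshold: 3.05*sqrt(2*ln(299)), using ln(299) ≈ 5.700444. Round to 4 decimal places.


ln(299) ≈ 5.700444.
2*ln(n) ≈ 11.400888.
sqrt(2*ln(n)) ≈ sqrt(11.400888) ≈ 3.37652.
threshold ≈ 3.05*3.37652 = 10.298386 ≈ 10.2984.

10.2984


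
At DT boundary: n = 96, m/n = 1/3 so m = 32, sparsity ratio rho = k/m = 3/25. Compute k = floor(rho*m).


m = 1/3*96 = 32.
rho = 3/25.
rho*m = 3/25*32 = 3.84.
k = floor(3.84) = 3.

3


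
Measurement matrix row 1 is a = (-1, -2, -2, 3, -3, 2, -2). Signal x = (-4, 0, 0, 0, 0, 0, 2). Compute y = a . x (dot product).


Non-zero terms: ['-1*-4', '-2*2']
Products: [4, -4]
y = sum = 0.

0


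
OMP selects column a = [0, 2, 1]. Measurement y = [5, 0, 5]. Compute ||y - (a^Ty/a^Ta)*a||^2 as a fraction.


a^T a = 5.
a^T y = 5.
coeff = 5/5 = 1.
||r||^2 = 45.

45


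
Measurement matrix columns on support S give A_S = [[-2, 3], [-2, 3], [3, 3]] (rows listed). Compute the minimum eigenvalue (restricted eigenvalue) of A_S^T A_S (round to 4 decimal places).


A_S^T A_S = [[17, -3], [-3, 27]].
trace = 44.
det = 450.
disc = trace^2 - 4*det = 1936 - 4*450 = 136.
sqrt(136) ≈ 11.661904.
lam_min = (44 - sqrt(136))/2 ≈ (44 - 11.661904)/2 = 16.169048 ≈ 16.1690.

16.1690


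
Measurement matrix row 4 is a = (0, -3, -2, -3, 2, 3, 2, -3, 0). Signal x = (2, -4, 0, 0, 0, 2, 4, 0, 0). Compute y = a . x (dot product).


Non-zero terms: ['0*2', '-3*-4', '3*2', '2*4']
Products: [0, 12, 6, 8]
y = sum = 26.

26


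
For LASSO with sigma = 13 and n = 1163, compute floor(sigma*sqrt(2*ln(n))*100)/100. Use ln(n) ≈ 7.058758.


ln(1163) ≈ 7.058758.
2*ln(n) ≈ 14.117516.
sqrt(2*ln(n)) ≈ sqrt(14.117516) ≈ 3.757328.
lambda ≈ 13*3.757328 = 48.845264.
floor(lambda*100)/100 = 48.84.

48.84


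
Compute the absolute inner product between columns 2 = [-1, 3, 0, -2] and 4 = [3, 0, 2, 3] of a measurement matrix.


Inner product: -1*3 + 3*0 + 0*2 + -2*3
Products: [-3, 0, 0, -6]
Sum = -9.
|dot| = 9.

9


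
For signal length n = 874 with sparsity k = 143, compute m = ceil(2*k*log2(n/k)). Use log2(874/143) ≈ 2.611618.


log2(n/k) = log2(874/143) ≈ 2.611618.
2*k*log2(n/k) ≈ 2*143*2.611618 = 746.922748.
m = ceil(746.922748) = 747.

747


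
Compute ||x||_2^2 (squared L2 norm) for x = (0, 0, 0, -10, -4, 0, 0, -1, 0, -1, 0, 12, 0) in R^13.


Non-zero entries: [(3, -10), (4, -4), (7, -1), (9, -1), (11, 12)]
Squares: [100, 16, 1, 1, 144]
||x||_2^2 = sum = 262.

262


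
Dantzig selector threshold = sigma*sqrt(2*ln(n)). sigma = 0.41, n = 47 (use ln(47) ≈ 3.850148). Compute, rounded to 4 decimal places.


ln(47) ≈ 3.850148.
2*ln(n) ≈ 7.700296.
sqrt(2*ln(n)) ≈ sqrt(7.700296) ≈ 2.774941.
threshold ≈ 0.41*2.774941 = 1.13772581 ≈ 1.1377.

1.1377


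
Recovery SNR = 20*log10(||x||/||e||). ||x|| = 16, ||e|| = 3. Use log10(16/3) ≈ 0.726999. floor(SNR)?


||x||/||e|| = 16/3.
log10(16/3) ≈ 0.726999.
20*log10(||x||/||e||) ≈ 20*0.726999 = 14.53998.
floor(14.53998) = 14.

14


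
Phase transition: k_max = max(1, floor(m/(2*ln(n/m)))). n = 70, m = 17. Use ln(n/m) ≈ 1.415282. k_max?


n/m = 70/17.
ln(n/m) ≈ 1.415282.
2*ln(n/m) ≈ 2.830564.
m/(2*ln(n/m)) ≈ 17/2.830564 ≈ 6.0059.
floor = 6.
k_max = max(1, 6) = 6.

6


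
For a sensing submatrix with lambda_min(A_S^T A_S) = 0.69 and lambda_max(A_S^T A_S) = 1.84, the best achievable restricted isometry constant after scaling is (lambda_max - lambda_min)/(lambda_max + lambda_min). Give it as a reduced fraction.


lambda_max - lambda_min = 1.84 - 0.69 = 1.15.
lambda_max + lambda_min = 1.84 + 0.69 = 2.53.
delta = 1.15/2.53 = 115/253 = 5/11.

5/11


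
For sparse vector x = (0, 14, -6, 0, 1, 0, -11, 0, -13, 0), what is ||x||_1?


Non-zero entries: [(1, 14), (2, -6), (4, 1), (6, -11), (8, -13)]
Absolute values: [14, 6, 1, 11, 13]
||x||_1 = sum = 45.

45


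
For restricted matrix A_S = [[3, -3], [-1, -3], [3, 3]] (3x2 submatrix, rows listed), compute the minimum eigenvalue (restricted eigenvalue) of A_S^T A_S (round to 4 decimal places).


A_S^T A_S = [[19, 3], [3, 27]].
trace = 46.
det = 504.
disc = trace^2 - 4*det = 2116 - 4*504 = 100.
sqrt(100) = 10.
lam_min = (46 - 10)/2 = 18 = 18.0000.

18.0000


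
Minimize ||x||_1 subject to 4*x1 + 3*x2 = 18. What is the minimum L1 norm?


Axis intercepts:
  x1 = 9/2, x2 = 0: L1 = 9/2
  x1 = 0, x2 = 6: L1 = 6
x* = (9/2, 0)
||x*||_1 = 9/2.

9/2


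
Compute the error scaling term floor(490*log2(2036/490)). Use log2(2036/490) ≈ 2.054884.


log2(n/k) = log2(2036/490) ≈ 2.054884.
k*log2(n/k) ≈ 490*2.054884 = 1006.89316.
floor(1006.89316) = 1006.

1006


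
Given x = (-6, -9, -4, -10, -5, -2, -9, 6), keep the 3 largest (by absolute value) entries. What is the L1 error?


Sorted |x_i| descending: [10, 9, 9, 6, 6, 5, 4, 2]
Keep top 3: [10, 9, 9]
Tail entries: [6, 6, 5, 4, 2]
L1 error = sum of tail = 23.

23


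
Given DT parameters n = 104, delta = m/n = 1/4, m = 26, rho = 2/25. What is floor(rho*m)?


m = 1/4*104 = 26.
rho = 2/25.
rho*m = 2/25*26 = 2.08.
k = floor(2.08) = 2.

2


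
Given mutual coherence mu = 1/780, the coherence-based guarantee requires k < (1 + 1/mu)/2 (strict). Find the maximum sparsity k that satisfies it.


1/mu = 780.
1 + 1/mu = 781.
(1 + 1/mu)/2 = 390.5 is not an integer, so k_max = floor(390.5) = 390.

390


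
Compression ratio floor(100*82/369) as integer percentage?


100*m/n = 100*82/369 ≈ 22.2222.
floor = 22.

22


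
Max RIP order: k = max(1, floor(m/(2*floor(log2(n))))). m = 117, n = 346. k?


floor(log2(346)) = 8.
2*8 = 16.
m/(2*floor(log2(n))) = 117/16 ≈ 7.3125.
floor = 7.
k = max(1, 7) = 7.

7


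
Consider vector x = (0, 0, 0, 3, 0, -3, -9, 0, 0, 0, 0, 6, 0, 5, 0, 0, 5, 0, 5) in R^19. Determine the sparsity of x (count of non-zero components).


Non-zero positions: [3, 5, 6, 11, 13, 16, 18].
Sparsity = 7.

7


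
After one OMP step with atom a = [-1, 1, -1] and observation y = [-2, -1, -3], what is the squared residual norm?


a^T a = 3.
a^T y = 4.
coeff = 4/3 = 4/3.
||r||^2 = 26/3.

26/3


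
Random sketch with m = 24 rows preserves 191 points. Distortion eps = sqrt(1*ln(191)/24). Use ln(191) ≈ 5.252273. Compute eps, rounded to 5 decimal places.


ln(191) ≈ 5.252273.
1*ln(N)/m ≈ 1*5.252273/24 ≈ 0.21884471.
eps = sqrt(0.21884471) ≈ 0.4678084 ≈ 0.46781.

0.46781


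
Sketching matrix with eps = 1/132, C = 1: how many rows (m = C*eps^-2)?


1/eps = 132.
(1/eps)^2 = 17424.
m = 1*17424 = 17424.

17424


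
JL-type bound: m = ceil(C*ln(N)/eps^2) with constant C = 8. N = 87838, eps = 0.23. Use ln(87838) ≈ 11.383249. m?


ln(87838) ≈ 11.383249.
eps^2 = 0.23^2 = 0.0529.
C*ln(N)/eps^2 ≈ 8*11.383249/0.0529 ≈ 1721.4743.
m = ceil(1721.4743) = 1722.

1722


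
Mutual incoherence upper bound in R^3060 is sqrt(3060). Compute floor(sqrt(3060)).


55^2 = 3025 <= 3060 < 3136 = 56^2, so 55 <= sqrt(3060) < 56.
floor(sqrt(3060)) = 55.

55


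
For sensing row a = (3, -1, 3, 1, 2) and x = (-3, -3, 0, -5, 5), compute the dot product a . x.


Non-zero terms: ['3*-3', '-1*-3', '1*-5', '2*5']
Products: [-9, 3, -5, 10]
y = sum = -1.

-1


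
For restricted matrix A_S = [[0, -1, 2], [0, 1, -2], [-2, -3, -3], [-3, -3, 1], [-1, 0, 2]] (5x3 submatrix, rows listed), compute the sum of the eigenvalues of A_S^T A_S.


Sum of eigenvalues of A_S^T A_S = trace(A_S^T A_S) = sum of squared column norms of A_S.
A_S^T A_S diagonal: [14, 20, 22].
trace = 14 + 20 + 22 = 56.

56


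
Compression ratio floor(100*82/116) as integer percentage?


100*m/n = 100*82/116 ≈ 70.6897.
floor = 70.

70


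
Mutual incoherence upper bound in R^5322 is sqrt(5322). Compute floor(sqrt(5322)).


72^2 = 5184 <= 5322 < 5329 = 73^2, so 72 <= sqrt(5322) < 73.
floor(sqrt(5322)) = 72.

72


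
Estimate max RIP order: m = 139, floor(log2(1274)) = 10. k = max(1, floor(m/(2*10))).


floor(log2(1274)) = 10.
2*10 = 20.
m/(2*floor(log2(n))) = 139/20 ≈ 6.95.
floor = 6.
k = max(1, 6) = 6.

6


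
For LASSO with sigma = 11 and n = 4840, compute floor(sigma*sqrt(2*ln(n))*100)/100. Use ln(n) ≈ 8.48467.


ln(4840) ≈ 8.48467.
2*ln(n) ≈ 16.96934.
sqrt(2*ln(n)) ≈ sqrt(16.96934) ≈ 4.119386.
lambda ≈ 11*4.119386 = 45.313246.
floor(lambda*100)/100 = 45.31.

45.31


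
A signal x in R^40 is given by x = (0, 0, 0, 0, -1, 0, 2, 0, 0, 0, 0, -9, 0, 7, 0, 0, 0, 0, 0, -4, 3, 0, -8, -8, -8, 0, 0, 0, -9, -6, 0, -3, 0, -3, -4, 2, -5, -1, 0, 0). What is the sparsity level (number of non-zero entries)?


Non-zero positions: [4, 6, 11, 13, 19, 20, 22, 23, 24, 28, 29, 31, 33, 34, 35, 36, 37].
Sparsity = 17.

17


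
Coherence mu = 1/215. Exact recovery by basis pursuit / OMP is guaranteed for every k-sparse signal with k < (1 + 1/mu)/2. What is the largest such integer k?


1/mu = 215.
1 + 1/mu = 216.
(1 + 1/mu)/2 = 108 is an integer and the inequality is strict, so k_max = 108 - 1 = 107.

107


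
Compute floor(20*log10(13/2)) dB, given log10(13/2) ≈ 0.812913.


||x||/||e|| = 13/2.
log10(13/2) ≈ 0.812913.
20*log10(||x||/||e||) ≈ 20*0.812913 = 16.25826.
floor(16.25826) = 16.

16


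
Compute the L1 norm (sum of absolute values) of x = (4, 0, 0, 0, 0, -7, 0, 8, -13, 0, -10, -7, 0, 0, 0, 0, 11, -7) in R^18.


Non-zero entries: [(0, 4), (5, -7), (7, 8), (8, -13), (10, -10), (11, -7), (16, 11), (17, -7)]
Absolute values: [4, 7, 8, 13, 10, 7, 11, 7]
||x||_1 = sum = 67.

67


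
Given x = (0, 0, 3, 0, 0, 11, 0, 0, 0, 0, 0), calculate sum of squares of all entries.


Non-zero entries: [(2, 3), (5, 11)]
Squares: [9, 121]
||x||_2^2 = sum = 130.

130


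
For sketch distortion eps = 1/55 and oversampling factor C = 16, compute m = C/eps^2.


1/eps = 55.
(1/eps)^2 = 3025.
m = 16*3025 = 48400.

48400


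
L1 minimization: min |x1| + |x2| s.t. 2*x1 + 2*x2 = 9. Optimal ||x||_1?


Axis intercepts:
  x1 = 9/2, x2 = 0: L1 = 9/2
  x1 = 0, x2 = 9/2: L1 = 9/2
x* = (9/2, 0)
||x*||_1 = 9/2.

9/2


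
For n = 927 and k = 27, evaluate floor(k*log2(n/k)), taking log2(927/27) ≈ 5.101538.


log2(n/k) = log2(927/27) ≈ 5.101538.
k*log2(n/k) ≈ 27*5.101538 = 137.741526.
floor(137.741526) = 137.

137


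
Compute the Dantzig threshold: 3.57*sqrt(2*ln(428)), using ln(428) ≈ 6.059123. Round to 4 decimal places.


ln(428) ≈ 6.059123.
2*ln(n) ≈ 12.118246.
sqrt(2*ln(n)) ≈ sqrt(12.118246) ≈ 3.481127.
threshold ≈ 3.57*3.481127 = 12.42762339 ≈ 12.4276.

12.4276


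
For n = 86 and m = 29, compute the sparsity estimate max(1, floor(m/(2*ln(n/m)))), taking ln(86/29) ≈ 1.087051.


n/m = 86/29.
ln(n/m) ≈ 1.087051.
2*ln(n/m) ≈ 2.174102.
m/(2*ln(n/m)) ≈ 29/2.174102 ≈ 13.3388.
floor = 13.
k_max = max(1, 13) = 13.

13


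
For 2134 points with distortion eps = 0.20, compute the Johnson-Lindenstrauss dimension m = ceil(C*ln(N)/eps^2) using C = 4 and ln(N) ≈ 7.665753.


ln(2134) ≈ 7.665753.
eps^2 = 0.20^2 = 0.04.
C*ln(N)/eps^2 ≈ 4*7.665753/0.04 ≈ 766.5753.
m = ceil(766.5753) = 767.

767


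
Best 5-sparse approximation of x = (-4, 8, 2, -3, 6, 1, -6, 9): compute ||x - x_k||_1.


Sorted |x_i| descending: [9, 8, 6, 6, 4, 3, 2, 1]
Keep top 5: [9, 8, 6, 6, 4]
Tail entries: [3, 2, 1]
L1 error = sum of tail = 6.

6


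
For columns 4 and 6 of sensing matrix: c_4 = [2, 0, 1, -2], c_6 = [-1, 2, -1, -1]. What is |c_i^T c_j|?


Inner product: 2*-1 + 0*2 + 1*-1 + -2*-1
Products: [-2, 0, -1, 2]
Sum = -1.
|dot| = 1.

1


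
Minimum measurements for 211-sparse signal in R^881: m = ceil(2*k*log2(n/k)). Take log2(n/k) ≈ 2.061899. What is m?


log2(n/k) = log2(881/211) ≈ 2.061899.
2*k*log2(n/k) ≈ 2*211*2.061899 = 870.121378.
m = ceil(870.121378) = 871.

871
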